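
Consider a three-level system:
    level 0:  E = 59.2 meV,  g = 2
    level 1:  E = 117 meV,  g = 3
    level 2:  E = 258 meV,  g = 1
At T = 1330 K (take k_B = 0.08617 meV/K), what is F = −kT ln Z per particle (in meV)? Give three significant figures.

-99.3 meV

k_BT = 0.08617 × 1330 K = 114.61 meV.
Eᵢ/kT = 0.51653, 1.0209, 2.2511.
Z = Σ gᵢe^(−Eᵢ/kT) = 2·e^(−0.51653) + 3·e^(−1.0209) + 1·e^(−2.2511) = 1.1932 + 1.0808 + 0.10528 = 2.3793.
F = −kT ln Z = −114.61 × ln(2.3793) = −114.61 × 0.86681 = -99.3 meV.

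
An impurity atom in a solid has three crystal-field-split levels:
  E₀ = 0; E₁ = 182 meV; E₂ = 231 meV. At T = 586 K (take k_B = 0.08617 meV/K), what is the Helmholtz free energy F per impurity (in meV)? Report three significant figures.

-1.86 meV

k_BT = 0.08617 × 586 K = 50.496 meV.
Eᵢ/kT = 0, 3.6042, 4.5746.
Z = Σ e^(−Eᵢ/kT) = e^(−0) + e^(−3.6042) + e^(−4.5746) = 1.0000 + 0.027209 + 0.010310 = 1.0375.
F = −kT ln Z = −50.496 × ln(1.0375) = −50.496 × 0.036814 = -1.86 meV.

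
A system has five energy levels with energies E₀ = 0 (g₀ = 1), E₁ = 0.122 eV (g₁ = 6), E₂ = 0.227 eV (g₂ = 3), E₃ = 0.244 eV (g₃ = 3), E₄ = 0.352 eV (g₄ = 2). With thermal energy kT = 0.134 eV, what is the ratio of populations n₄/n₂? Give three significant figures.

n₄/n₂ = (g₄/g₂) exp[−(E₄−E₂)/kT] = (2/3) × exp(−(0.125 eV)/(0.134 eV)) = (2/3) × exp(-0.93284) = 0.262.

0.262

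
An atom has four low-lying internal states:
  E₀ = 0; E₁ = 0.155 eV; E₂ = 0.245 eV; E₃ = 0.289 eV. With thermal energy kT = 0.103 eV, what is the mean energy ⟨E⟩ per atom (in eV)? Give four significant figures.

Eᵢ/kT = 0, 1.50485, 2.37864, 2.80583.
Z = Σ e^(−Eᵢ/kT) = e^(−0) + e^(−1.50485) + e^(−2.37864) + e^(−2.80583) = 1.00000 + 0.222051 + 0.0926765 + 0.0604566 = 1.37518.
⟨E⟩ = Σ Eᵢ e^(−Eᵢ/kT) / Z = (0·1.00000 + 0.155·0.222051 + 0.245·0.0926765 + 0.289·0.0604566) / 1.37518 = 0.05424 eV.

0.05424 eV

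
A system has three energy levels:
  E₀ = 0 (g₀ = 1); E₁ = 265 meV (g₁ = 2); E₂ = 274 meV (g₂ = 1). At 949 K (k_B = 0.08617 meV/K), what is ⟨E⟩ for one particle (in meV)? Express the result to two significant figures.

k_BT = 0.08617 × 949 K = 81.78 meV.
Eᵢ/kT = 0, 3.240, 3.350.
Z = Σ gᵢe^(−Eᵢ/kT) = 1·e^(−0) + 2·e^(−3.240) + 1·e^(−3.350) = 1.000 + 0.07833 + 0.03508 = 1.113.
⟨E⟩ = Σ Eᵢ gᵢe^(−Eᵢ/kT) / Z = (0·1.000 + 265·0.07833 + 274·0.03508) / 1.113 = 27 meV.

27 meV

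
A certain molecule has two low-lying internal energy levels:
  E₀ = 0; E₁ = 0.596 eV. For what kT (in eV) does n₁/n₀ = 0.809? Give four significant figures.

n₁/n₀ = exp[−(E₁−E₀)/kT] = 0.809.
⇒ (E₁−E₀)/kT = ln(1/0.809) = ln(1.23609) = 0.211953.
kT = 0.596 eV / 0.211953 = 2.812 eV.

2.812 eV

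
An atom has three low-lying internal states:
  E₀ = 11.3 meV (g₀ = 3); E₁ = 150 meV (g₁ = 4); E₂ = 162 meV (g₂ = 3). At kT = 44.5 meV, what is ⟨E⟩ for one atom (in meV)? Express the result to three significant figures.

Eᵢ/kT = 0.25393, 3.3708, 3.6404.
Z = Σ gᵢe^(−Eᵢ/kT) = 3·e^(−0.25393) + 4·e^(−3.3708) + 3·e^(−3.6404) = 2.3272 + 0.13745 + 0.078726 = 2.5434.
⟨E⟩ = Σ Eᵢ gᵢe^(−Eᵢ/kT) / Z = (11.3·2.3272 + 150·0.13745 + 162·0.078726) / 2.5434 = 23.5 meV.

23.5 meV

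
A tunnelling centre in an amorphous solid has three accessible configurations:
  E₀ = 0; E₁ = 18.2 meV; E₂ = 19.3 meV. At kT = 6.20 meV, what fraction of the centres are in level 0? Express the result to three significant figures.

0.911

Eᵢ/kT = 0, 2.9355, 3.1129.
Z = Σ e^(−Eᵢ/kT) = e^(−0) + e^(−2.9355) + e^(−3.1129) = 1.0000 + 0.053104 + 0.044472 = 1.0976.
P₀ = e^(−E₀/kT) / Z = 1.0000/1.0976 = 0.911.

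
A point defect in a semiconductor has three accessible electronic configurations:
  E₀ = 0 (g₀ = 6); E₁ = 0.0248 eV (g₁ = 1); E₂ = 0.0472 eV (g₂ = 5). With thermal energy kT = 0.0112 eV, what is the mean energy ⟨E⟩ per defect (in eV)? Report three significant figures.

0.00100 eV

Eᵢ/kT = 0, 2.2143, 4.2143.
Z = Σ gᵢe^(−Eᵢ/kT) = 6·e^(−0) + 1·e^(−2.2143) + 5·e^(−4.2143) = 6.0000 + 0.10923 + 0.073913 = 6.1831.
⟨E⟩ = Σ Eᵢ gᵢe^(−Eᵢ/kT) / Z = (0·6.0000 + 0.0248·0.10923 + 0.0472·0.073913) / 6.1831 = 0.00100 eV.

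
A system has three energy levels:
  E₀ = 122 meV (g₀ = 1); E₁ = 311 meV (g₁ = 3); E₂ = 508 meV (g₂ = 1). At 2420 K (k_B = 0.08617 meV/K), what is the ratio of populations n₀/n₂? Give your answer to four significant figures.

k_BT = 0.08617 × 2420 K = 208.531 meV.
n₀/n₂ = (g₀/g₂) exp[−(E₀−E₂)/kT] = (1/1) × exp(−(-386 meV)/(208.531 meV)) = (1/1) × exp(1.85104) = 6.366.

6.366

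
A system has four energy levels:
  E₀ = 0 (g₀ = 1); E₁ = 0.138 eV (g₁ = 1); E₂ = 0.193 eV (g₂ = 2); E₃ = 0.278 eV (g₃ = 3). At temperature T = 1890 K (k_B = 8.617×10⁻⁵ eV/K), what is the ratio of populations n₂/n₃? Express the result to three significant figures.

k_BT = 8.617×10⁻⁵ × 1890 K = 0.16286 eV.
n₂/n₃ = (g₂/g₃) exp[−(E₂−E₃)/kT] = (2/3) × exp(−(-0.085 eV)/(0.16286 eV)) = (2/3) × exp(0.52192) = 1.12.

1.12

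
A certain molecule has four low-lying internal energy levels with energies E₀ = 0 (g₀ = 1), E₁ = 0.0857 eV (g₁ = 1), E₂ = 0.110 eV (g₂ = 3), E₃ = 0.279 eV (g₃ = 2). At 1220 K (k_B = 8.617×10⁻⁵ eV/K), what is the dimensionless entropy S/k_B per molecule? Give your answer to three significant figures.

k_BT = 8.617×10⁻⁵ × 1220 K = 0.10513 eV.
Eᵢ/kT = 0, 0.81518, 1.0463, 2.6539.
Z = Σ gᵢe^(−Eᵢ/kT) = 1·e^(−0) + 1·e^(−0.81518) + 3·e^(−1.0463) + 2·e^(−2.6539) = 1.0000 + 0.44256 + 1.0537 + 0.14075 = 2.6370.
⟨E⟩ = Σ EᵢPᵢ = 0.073229 eV.
S/k_B = ln Z + ⟨E⟩/kT = ln(2.6370) + 0.073229/0.10513 = 0.96964 + 0.69656 = 1.67.

1.67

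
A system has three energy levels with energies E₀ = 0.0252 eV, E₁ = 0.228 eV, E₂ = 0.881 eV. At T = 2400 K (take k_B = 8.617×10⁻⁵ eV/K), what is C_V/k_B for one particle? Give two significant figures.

k_BT = 8.617×10⁻⁵ × 2400 K = 0.2068 eV.
Eᵢ/kT = 0.1219, 1.103, 4.260.
Z = Σ e^(−Eᵢ/kT) = e^(−0.1219) + e^(−1.103) + e^(−4.260) = 0.8852 + 0.3319 + 0.01412 = 1.231.
⟨E⟩ = 0.08970 eV, ⟨E²⟩ = 0.02338 eV².
C_V/k_B = (⟨E²⟩ − ⟨E⟩²)/(kT)² = (0.02338 − 0.008046)/0.04277 = 0.36.

0.36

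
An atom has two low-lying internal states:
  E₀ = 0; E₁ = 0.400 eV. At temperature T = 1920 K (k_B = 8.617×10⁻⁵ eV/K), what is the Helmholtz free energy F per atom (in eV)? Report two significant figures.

k_BT = 8.617×10⁻⁵ × 1920 K = 0.1654 eV.
Eᵢ/kT = 0, 2.418.
Z = Σ e^(−Eᵢ/kT) = e^(−0) + e^(−2.418) = 1.000 + 0.08910 = 1.089.
F = −kT ln Z = −0.1654 × ln(1.089) = −0.1654 × 0.08526 = -0.014 eV.

-0.014 eV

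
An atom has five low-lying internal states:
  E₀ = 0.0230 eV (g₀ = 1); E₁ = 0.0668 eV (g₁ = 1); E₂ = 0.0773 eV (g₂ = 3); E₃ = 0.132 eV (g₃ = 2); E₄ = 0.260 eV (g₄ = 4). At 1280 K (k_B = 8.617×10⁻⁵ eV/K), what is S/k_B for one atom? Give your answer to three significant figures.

k_BT = 8.617×10⁻⁵ × 1280 K = 0.11030 eV.
Eᵢ/kT = 0.20852, 0.60562, 0.70082, 1.1967, 2.3572.
Z = Σ gᵢe^(−Eᵢ/kT) = 1·e^(−0.20852) + 1·e^(−0.60562) + 3·e^(−0.70082) + 2·e^(−1.1967) + 4·e^(−2.3572) = 0.81178 + 0.54574 + 1.4885 + 0.60438 + 0.37874 = 3.8291.
⟨E⟩ = Σ EᵢPᵢ = 0.090997 eV.
S/k_B = ln Z + ⟨E⟩/kT = ln(3.8291) + 0.090997/0.11030 = 1.3426 + 0.82500 = 2.17.

2.17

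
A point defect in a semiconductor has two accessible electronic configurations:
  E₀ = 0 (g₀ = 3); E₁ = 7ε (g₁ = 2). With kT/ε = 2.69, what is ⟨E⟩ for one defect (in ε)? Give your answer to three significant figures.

Eᵢ/kT = 0, 2.6022.
Z = Σ gᵢe^(−Eᵢ/kT) = 3·e^(−0) + 2·e^(−2.6022) = 3.0000 + 0.14822 = 3.1482.
⟨E⟩ = Σ Eᵢ gᵢe^(−Eᵢ/kT) / Z = (0·3.0000 + 7·0.14822) / 3.1482 = 0.330 ε.

0.330 ε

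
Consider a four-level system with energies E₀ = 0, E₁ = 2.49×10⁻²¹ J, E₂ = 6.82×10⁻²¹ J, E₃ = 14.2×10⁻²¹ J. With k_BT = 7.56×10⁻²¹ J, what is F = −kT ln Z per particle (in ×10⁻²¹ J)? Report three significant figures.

-6.22 ×10⁻²¹ J

Eᵢ/kT = 0, 0.32937, 0.90212, 1.8783.
Z = Σ e^(−Eᵢ/kT) = e^(−0) + e^(−0.32937) + e^(−0.90212) + e^(−1.8783) = 1.0000 + 0.71938 + 0.40571 + 0.15285 = 2.2779.
F = −kT ln Z = −7.56 × ln(2.2779) = −7.56 × 0.82325 = -6.22 ×10⁻²¹ J.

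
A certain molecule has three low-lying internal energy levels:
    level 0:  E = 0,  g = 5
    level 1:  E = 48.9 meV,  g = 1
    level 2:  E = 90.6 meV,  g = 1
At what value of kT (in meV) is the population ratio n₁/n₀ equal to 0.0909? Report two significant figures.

n₁/n₀ = (g₁/g₀) exp[−(E₁−E₀)/kT] = 0.0909.
⇒ (E₁−E₀)/kT = ln((1/5)/0.0909) = ln(2.200) = 0.7885.
kT = 48.9 meV / 0.7885 = 62 meV.

62 meV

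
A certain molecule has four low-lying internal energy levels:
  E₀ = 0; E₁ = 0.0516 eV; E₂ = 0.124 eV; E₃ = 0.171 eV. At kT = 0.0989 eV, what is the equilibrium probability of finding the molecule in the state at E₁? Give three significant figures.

0.289

Eᵢ/kT = 0, 0.52174, 1.2538, 1.7290.
Z = Σ e^(−Eᵢ/kT) = e^(−0) + e^(−0.52174) + e^(−1.2538) + e^(−1.7290) = 1.0000 + 0.59349 + 0.28542 + 0.17746 = 2.0564.
P₁ = e^(−E₁/kT) / Z = 0.59349/2.0564 = 0.289.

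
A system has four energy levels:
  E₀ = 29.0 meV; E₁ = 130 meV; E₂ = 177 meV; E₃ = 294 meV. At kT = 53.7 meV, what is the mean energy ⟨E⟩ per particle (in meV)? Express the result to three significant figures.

Eᵢ/kT = 0.54004, 2.4209, 3.2961, 5.4749.
Z = Σ e^(−Eᵢ/kT) = e^(−0.54004) + e^(−2.4209) + e^(−3.2961) + e^(−5.4749) = 0.58272 + 0.088842 + 0.037027 + 0.0041906 = 0.71278.
⟨E⟩ = Σ Eᵢ e^(−Eᵢ/kT) / Z = (29.0·0.58272 + 130·0.088842 + 177·0.037027 + 294·0.0041906) / 0.71278 = 50.8 meV.

50.8 meV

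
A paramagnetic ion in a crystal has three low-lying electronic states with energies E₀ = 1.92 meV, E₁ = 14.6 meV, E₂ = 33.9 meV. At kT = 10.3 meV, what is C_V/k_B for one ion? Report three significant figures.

Eᵢ/kT = 0.18641, 1.4175, 3.2913.
Z = Σ e^(−Eᵢ/kT) = e^(−0.18641) + e^(−1.4175) + e^(−3.2913) = 0.82993 + 0.24232 + 0.037205 = 1.1095.
⟨E⟩ = 5.7617 meV, ⟨E²⟩ = 87.849 meV².
C_V/k_B = (⟨E²⟩ − ⟨E⟩²)/(kT)² = (87.849 − 33.197)/106.09 = 0.515.

0.515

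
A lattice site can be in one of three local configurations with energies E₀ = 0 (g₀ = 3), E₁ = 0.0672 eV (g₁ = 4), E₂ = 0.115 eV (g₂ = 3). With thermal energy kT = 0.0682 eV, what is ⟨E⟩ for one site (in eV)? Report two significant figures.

0.033 eV

Eᵢ/kT = 0, 0.9853, 1.686.
Z = Σ gᵢe^(−Eᵢ/kT) = 3·e^(−0) + 4·e^(−0.9853) + 3·e^(−1.686) = 3.000 + 1.493 + 0.5558 = 5.049.
⟨E⟩ = Σ Eᵢ gᵢe^(−Eᵢ/kT) / Z = (0·3.000 + 0.0672·1.493 + 0.115·0.5558) / 5.049 = 0.033 eV.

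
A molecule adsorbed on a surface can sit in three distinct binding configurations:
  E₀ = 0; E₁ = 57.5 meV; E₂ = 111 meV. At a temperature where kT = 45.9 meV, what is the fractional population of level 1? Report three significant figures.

0.208

Eᵢ/kT = 0, 1.2527, 2.4183.
Z = Σ e^(−Eᵢ/kT) = e^(−0) + e^(−1.2527) + e^(−2.4183) = 1.0000 + 0.28573 + 0.089073 = 1.3748.
P₁ = e^(−E₁/kT) / Z = 0.28573/1.3748 = 0.208.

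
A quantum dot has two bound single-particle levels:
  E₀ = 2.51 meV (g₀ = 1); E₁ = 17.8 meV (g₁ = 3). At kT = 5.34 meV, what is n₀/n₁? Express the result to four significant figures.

n₀/n₁ = (g₀/g₁) exp[−(E₀−E₁)/kT] = (1/3) × exp(−(-15.29 meV)/(5.34 meV)) = (1/3) × exp(2.86330) = 5.840.

5.840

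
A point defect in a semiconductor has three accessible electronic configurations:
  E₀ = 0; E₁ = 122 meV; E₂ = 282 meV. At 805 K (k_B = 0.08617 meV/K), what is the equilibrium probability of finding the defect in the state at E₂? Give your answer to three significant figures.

k_BT = 0.08617 × 805 K = 69.367 meV.
Eᵢ/kT = 0, 1.7588, 4.0653.
Z = Σ e^(−Eᵢ/kT) = e^(−0) + e^(−1.7588) + e^(−4.0653) = 1.0000 + 0.17225 + 0.017158 = 1.1894.
P₂ = e^(−E₂/kT) / Z = 0.017158/1.1894 = 0.0144.

0.0144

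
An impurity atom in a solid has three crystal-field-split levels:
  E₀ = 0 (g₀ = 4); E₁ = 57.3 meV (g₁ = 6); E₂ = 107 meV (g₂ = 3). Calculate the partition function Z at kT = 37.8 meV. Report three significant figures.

Z = 5.49

Eᵢ/kT = 0, 1.5159, 2.8307.
Z = Σ gᵢe^(−Eᵢ/kT) = 4·e^(−0) + 6·e^(−1.5159) + 3·e^(−2.8307) = 4.0000 + 1.3177 + 0.17691 = 5.4946.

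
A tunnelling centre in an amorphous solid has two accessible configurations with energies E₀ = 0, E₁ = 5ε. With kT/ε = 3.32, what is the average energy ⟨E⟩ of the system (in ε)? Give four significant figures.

0.9076 ε

Eᵢ/kT = 0, 1.50602.
Z = Σ e^(−Eᵢ/kT) = e^(−0) + e^(−1.50602) = 1.00000 + 0.221791 = 1.22179.
⟨E⟩ = Σ Eᵢ e^(−Eᵢ/kT) / Z = (0·1.00000 + 5·0.221791) / 1.22179 = 0.9076 ε.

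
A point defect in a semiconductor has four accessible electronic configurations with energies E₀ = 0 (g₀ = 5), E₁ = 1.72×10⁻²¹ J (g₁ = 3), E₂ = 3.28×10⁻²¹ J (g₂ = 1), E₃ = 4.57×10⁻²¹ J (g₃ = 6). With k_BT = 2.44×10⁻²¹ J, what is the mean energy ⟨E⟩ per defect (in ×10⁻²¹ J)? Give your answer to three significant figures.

Eᵢ/kT = 0, 0.70492, 1.3443, 1.8730.
Z = Σ gᵢe^(−Eᵢ/kT) = 5·e^(−0) + 3·e^(−0.70492) + 1·e^(−1.3443) + 6·e^(−1.8730) = 5.0000 + 1.4824 + 0.26072 + 0.92197 = 7.6651.
⟨E⟩ = Σ Eᵢ gᵢe^(−Eᵢ/kT) / Z = (0·5.0000 + 1.72·1.4824 + 3.28·0.26072 + 4.57·0.92197) / 7.6651 = 0.994 ×10⁻²¹ J.

0.994 ×10⁻²¹ J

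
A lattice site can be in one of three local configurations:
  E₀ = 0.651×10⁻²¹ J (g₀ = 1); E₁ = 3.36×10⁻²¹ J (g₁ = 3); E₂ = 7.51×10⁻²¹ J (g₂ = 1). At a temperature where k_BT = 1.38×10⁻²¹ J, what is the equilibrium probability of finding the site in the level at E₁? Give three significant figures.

0.295

Eᵢ/kT = 0.47174, 2.4348, 5.4420.
Z = Σ gᵢe^(−Eᵢ/kT) = 1·e^(−0.47174) + 3·e^(−2.4348) + 1·e^(−5.4420) = 0.62392 + 0.26285 + 0.0043308 = 0.89110.
P₁ = g₁ e^(−E₁/kT) / Z = 0.26285/0.89110 = 0.295.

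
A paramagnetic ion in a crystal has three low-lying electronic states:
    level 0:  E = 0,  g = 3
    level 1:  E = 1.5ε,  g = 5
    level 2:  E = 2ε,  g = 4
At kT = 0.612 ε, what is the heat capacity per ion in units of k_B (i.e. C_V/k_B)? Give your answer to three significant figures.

Eᵢ/kT = 0, 2.4510, 3.2680.
Z = Σ gᵢe^(−Eᵢ/kT) = 3·e^(−0) + 5·e^(−2.4510) + 4·e^(−3.2680) = 3.0000 + 0.43104 + 0.15233 = 3.5834.
⟨E⟩ = 0.26545 ε, ⟨E²⟩ = 0.44069 ε².
C_V/k_B = (⟨E²⟩ − ⟨E⟩²)/(kT)² = (0.44069 − 0.070464)/0.37454 = 0.988.

0.988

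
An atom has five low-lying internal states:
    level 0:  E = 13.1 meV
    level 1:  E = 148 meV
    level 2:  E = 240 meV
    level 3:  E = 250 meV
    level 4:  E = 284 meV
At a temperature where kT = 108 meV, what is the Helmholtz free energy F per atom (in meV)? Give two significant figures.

-38 meV

Eᵢ/kT = 0.1213, 1.370, 2.222, 2.315, 2.630.
Z = Σ e^(−Eᵢ/kT) = e^(−0.1213) + e^(−1.370) + e^(−2.222) + e^(−2.315) + e^(−2.630) = 0.8858 + 0.2541 + 0.1084 + 0.09877 + 0.07208 = 1.419.
F = −kT ln Z = −108 × ln(1.419) = −108 × 0.3500 = -38 meV.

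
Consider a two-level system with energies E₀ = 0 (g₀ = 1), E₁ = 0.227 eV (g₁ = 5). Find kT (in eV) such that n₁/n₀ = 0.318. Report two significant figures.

n₁/n₀ = (g₁/g₀) exp[−(E₁−E₀)/kT] = 0.318.
⇒ (E₁−E₀)/kT = ln((5/1)/0.318) = ln(15.72) = 2.755.
kT = 0.227 eV / 2.755 = 0.082 eV.

0.082 eV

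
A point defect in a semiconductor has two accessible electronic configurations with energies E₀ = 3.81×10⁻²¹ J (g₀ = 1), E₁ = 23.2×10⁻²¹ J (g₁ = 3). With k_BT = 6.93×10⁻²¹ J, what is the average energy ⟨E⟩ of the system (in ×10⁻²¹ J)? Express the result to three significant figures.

6.81 ×10⁻²¹ J

Eᵢ/kT = 0.54978, 3.3478.
Z = Σ gᵢe^(−Eᵢ/kT) = 1·e^(−0.54978) + 3·e^(−3.3478) = 0.57708 + 0.10548 = 0.68256.
⟨E⟩ = Σ Eᵢ gᵢe^(−Eᵢ/kT) / Z = (3.81·0.57708 + 23.2·0.10548) / 0.68256 = 6.81 ×10⁻²¹ J.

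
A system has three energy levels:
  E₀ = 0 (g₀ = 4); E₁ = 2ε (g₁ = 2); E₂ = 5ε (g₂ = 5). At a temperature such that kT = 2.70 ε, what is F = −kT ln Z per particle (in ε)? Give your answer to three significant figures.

Eᵢ/kT = 0, 0.74074, 1.8519.
Z = Σ gᵢe^(−Eᵢ/kT) = 4·e^(−0) + 2·e^(−0.74074) + 5·e^(−1.8519) = 4.0000 + 0.95352 + 0.78469 = 5.7382.
F = −kT ln Z = −2.70 × ln(5.7382) = −2.70 × 1.7471 = -4.72 ε.

-4.72 ε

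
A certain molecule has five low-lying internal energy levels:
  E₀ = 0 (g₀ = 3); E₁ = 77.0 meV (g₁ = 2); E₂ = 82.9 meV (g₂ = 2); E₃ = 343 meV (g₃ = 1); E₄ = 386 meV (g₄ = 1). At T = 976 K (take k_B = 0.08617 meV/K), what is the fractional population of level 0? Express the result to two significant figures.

k_BT = 0.08617 × 976 K = 84.10 meV.
Eᵢ/kT = 0, 0.9156, 0.9857, 4.078, 4.590.
Z = Σ gᵢe^(−Eᵢ/kT) = 3·e^(−0) + 2·e^(−0.9156) + 2·e^(−0.9857) + 1·e^(−4.078) + 1·e^(−4.590) = 3.000 + 0.8006 + 0.7464 + 0.01694 + 0.01015 = 4.574.
P₀ = g₀ e^(−E₀/kT) / Z = 3.000/4.574 = 0.66.

0.66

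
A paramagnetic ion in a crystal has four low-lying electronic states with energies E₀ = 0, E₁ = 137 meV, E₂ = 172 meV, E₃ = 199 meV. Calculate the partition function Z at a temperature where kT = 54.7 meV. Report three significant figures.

Z = 1.15

Eᵢ/kT = 0, 2.5046, 3.1444, 3.6380.
Z = Σ e^(−Eᵢ/kT) = e^(−0) + e^(−2.5046) + e^(−3.1444) + e^(−3.6380) = 1.0000 + 0.081708 + 0.043093 + 0.026305 = 1.1511.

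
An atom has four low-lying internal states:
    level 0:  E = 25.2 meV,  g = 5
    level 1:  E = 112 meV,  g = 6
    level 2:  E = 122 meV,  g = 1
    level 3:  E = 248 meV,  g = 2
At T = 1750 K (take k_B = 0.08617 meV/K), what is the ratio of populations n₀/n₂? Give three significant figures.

9.50

k_BT = 0.08617 × 1750 K = 150.80 meV.
n₀/n₂ = (g₀/g₂) exp[−(E₀−E₂)/kT] = (5/1) × exp(−(-96.8 meV)/(150.80 meV)) = (5/1) × exp(0.64191) = 9.50.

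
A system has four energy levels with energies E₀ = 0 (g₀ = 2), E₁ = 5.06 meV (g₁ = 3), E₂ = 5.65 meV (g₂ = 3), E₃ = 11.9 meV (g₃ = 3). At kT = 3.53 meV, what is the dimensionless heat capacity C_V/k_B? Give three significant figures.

0.757

Eᵢ/kT = 0, 1.4334, 1.6006, 3.3711.
Z = Σ gᵢe^(−Eᵢ/kT) = 2·e^(−0) + 3·e^(−1.4334) + 3·e^(−1.6006) + 3·e^(−3.3711) = 2.0000 + 0.71549 + 0.60533 + 0.10306 = 3.4239.
⟨E⟩ = 2.4145 meV, ⟨E²⟩ = 15.257 meV².
C_V/k_B = (⟨E²⟩ − ⟨E⟩²)/(kT)² = (15.257 − 5.8298)/12.461 = 0.757.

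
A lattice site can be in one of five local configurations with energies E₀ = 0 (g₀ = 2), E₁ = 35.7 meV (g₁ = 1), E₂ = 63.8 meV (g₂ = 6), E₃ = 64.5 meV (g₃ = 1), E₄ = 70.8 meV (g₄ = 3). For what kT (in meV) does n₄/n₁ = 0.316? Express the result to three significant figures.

15.6 meV

n₄/n₁ = (g₄/g₁) exp[−(E₄−E₁)/kT] = 0.316.
⇒ (E₄−E₁)/kT = ln((3/1)/0.316) = ln(9.4937) = 2.2506.
kT = 35.1 meV / 2.2506 = 15.6 meV.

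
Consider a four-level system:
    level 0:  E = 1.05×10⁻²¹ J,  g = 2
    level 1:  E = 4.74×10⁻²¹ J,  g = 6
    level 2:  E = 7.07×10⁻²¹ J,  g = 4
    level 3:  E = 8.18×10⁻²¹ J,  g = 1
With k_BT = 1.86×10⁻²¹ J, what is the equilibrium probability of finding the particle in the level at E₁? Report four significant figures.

0.2747

Eᵢ/kT = 0.564516, 2.54839, 3.80108, 4.39785.
Z = Σ gᵢe^(−Eᵢ/kT) = 2·e^(−0.564516) + 6·e^(−2.54839) + 4·e^(−3.80108) + 1·e^(−4.39785) = 1.13727 + 0.469245 + 0.0893865 + 0.0123038 = 1.70821.
P₁ = g₁ e^(−E₁/kT) / Z = 0.469245/1.70821 = 0.2747.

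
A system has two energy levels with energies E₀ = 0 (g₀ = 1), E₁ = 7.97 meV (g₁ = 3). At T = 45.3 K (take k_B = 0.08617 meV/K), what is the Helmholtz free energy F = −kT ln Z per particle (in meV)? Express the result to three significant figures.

-1.28 meV

k_BT = 0.08617 × 45.3 K = 3.9035 meV.
Eᵢ/kT = 0, 2.0418.
Z = Σ gᵢe^(−Eᵢ/kT) = 1·e^(−0) + 3·e^(−2.0418) = 1.0000 + 0.38938 = 1.3894.
F = −kT ln Z = −3.9035 × ln(1.3894) = −3.9035 × 0.32887 = -1.28 meV.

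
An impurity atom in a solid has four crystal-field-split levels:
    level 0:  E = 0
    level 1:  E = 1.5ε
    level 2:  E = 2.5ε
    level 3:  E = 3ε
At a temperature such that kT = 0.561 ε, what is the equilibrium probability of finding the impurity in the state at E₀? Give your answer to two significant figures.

Eᵢ/kT = 0, 2.674, 4.456, 5.348.
Z = Σ e^(−Eᵢ/kT) = e^(−0) + e^(−2.674) + e^(−4.456) + e^(−5.348) = 1.000 + 0.06898 + 0.01161 + 0.004758 = 1.085.
P₀ = e^(−E₀/kT) / Z = 1.000/1.085 = 0.92.

0.92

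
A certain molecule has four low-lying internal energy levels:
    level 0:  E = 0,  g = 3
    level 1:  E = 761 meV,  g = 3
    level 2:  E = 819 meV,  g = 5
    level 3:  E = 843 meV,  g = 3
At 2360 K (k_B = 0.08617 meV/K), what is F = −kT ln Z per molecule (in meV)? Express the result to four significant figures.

k_BT = 0.08617 × 2360 K = 203.361 meV.
Eᵢ/kT = 0, 3.74211, 4.02732, 4.14534.
Z = Σ gᵢe^(−Eᵢ/kT) = 3·e^(−0) + 3·e^(−3.74211) + 5·e^(−4.02732) + 3·e^(−4.14534) = 3.00000 + 0.0711121 + 0.0891101 + 0.0475142 = 3.20774.
F = −kT ln Z = −203.361 × ln(3.20774) = −203.361 × 1.16557 = -237.0 meV.

-237.0 meV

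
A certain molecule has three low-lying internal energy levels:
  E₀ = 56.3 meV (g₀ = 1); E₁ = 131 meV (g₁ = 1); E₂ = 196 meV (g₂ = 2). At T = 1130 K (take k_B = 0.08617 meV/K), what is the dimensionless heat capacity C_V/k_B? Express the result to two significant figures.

0.36

k_BT = 0.08617 × 1130 K = 97.37 meV.
Eᵢ/kT = 0.5782, 1.345, 2.013.
Z = Σ gᵢe^(−Eᵢ/kT) = 1·e^(−0.5782) + 1·e^(−1.345) + 2·e^(−2.013) = 0.5609 + 0.2605 + 0.2672 = 1.089.
⟨E⟩ = 108.4 meV, ⟨E²⟩ = 15160 meV².
C_V/k_B = (⟨E²⟩ − ⟨E⟩²)/(kT)² = (15160 − 11750)/9481 = 0.36.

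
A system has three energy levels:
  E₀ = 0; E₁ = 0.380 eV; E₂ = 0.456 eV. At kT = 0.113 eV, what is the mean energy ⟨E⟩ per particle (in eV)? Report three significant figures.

Eᵢ/kT = 0, 3.3628, 4.0354.
Z = Σ e^(−Eᵢ/kT) = e^(−0) + e^(−3.3628) + e^(−4.0354) = 1.0000 + 0.034638 + 0.017679 = 1.0523.
⟨E⟩ = Σ Eᵢ e^(−Eᵢ/kT) / Z = (0·1.0000 + 0.380·0.034638 + 0.456·0.017679) / 1.0523 = 0.0202 eV.

0.0202 eV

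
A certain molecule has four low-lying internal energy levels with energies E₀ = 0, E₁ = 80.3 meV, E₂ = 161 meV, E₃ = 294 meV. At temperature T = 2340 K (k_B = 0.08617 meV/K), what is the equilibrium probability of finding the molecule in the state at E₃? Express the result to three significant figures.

k_BT = 0.08617 × 2340 K = 201.64 meV.
Eᵢ/kT = 0, 0.39823, 0.79845, 1.4580.
Z = Σ e^(−Eᵢ/kT) = e^(−0) + e^(−0.39823) + e^(−0.79845) + e^(−1.4580) = 1.0000 + 0.67151 + 0.45003 + 0.23270 = 2.3542.
P₃ = e^(−E₃/kT) / Z = 0.23270/2.3542 = 0.0988.

0.0988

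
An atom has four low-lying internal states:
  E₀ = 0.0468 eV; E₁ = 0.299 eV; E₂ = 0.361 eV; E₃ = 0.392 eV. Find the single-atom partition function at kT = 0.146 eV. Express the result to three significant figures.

Z = 1.01

Eᵢ/kT = 0.32055, 2.0479, 2.4726, 2.6849.
Z = Σ e^(−Eᵢ/kT) = e^(−0.32055) + e^(−2.0479) + e^(−2.4726) + e^(−2.6849) = 0.72575 + 0.12901 + 0.084365 + 0.068228 = 1.0074.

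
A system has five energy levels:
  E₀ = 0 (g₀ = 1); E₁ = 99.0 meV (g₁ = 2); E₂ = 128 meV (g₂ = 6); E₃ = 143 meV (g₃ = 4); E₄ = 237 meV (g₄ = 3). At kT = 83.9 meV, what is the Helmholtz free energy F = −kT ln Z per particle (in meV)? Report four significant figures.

-112.6 meV

Eᵢ/kT = 0, 1.17998, 1.52563, 1.70441, 2.82479.
Z = Σ gᵢe^(−Eᵢ/kT) = 1·e^(−0) + 2·e^(−1.17998) + 6·e^(−1.52563) + 4·e^(−1.70441) + 3·e^(−2.82479) = 1.00000 + 0.614570 + 1.30490 + 0.727519 + 0.177963 = 3.82495.
F = −kT ln Z = −83.9 × ln(3.82495) = −83.9 × 1.34155 = -112.6 meV.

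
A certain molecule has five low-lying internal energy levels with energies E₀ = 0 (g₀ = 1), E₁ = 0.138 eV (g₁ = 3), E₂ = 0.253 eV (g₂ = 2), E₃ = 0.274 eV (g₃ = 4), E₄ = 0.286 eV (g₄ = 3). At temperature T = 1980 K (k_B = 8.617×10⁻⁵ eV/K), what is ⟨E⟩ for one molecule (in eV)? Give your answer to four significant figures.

k_BT = 8.617×10⁻⁵ × 1980 K = 0.170617 eV.
Eᵢ/kT = 0, 0.808829, 1.48285, 1.60594, 1.67627.
Z = Σ gᵢe^(−Eᵢ/kT) = 1·e^(−0) + 3·e^(−0.808829) + 2·e^(−1.48285) + 4·e^(−1.60594) + 3·e^(−1.67627) = 1.00000 + 1.33614 + 0.453980 + 0.802803 + 0.561211 = 4.15413.
⟨E⟩ = Σ Eᵢ gᵢe^(−Eᵢ/kT) / Z = (0·1.00000 + 0.138·1.33614 + 0.253·0.453980 + 0.274·0.802803 + 0.286·0.561211) / 4.15413 = 0.1636 eV.

0.1636 eV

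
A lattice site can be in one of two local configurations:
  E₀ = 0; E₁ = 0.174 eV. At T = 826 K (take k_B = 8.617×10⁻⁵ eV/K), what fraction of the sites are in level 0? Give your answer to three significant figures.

0.920

k_BT = 8.617×10⁻⁵ × 826 K = 0.071176 eV.
Eᵢ/kT = 0, 2.4446.
Z = Σ e^(−Eᵢ/kT) = e^(−0) + e^(−2.4446) = 1.0000 + 0.086761 = 1.0868.
P₀ = e^(−E₀/kT) / Z = 1.0000/1.0868 = 0.920.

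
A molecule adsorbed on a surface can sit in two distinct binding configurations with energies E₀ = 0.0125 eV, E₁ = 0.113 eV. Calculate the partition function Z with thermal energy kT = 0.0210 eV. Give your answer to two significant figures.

Z = 0.56

Eᵢ/kT = 0.5952, 5.381.
Z = Σ e^(−Eᵢ/kT) = e^(−0.5952) + e^(−5.381) = 0.5515 + 0.004603 = 0.5561.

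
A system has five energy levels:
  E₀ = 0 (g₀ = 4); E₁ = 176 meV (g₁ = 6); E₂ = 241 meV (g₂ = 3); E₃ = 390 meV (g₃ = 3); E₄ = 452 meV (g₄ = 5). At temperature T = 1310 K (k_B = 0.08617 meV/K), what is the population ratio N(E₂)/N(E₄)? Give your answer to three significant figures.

3.89

k_BT = 0.08617 × 1310 K = 112.88 meV.
n₂/n₄ = (g₂/g₄) exp[−(E₂−E₄)/kT] = (3/5) × exp(−(-211 meV)/(112.88 meV)) = (3/5) × exp(1.8692) = 3.89.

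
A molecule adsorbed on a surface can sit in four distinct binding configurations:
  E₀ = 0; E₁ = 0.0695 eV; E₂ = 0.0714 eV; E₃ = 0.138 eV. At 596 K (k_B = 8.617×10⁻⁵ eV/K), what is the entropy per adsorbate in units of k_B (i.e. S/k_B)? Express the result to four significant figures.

k_BT = 8.617×10⁻⁵ × 596 K = 0.0513573 eV.
Eᵢ/kT = 0, 1.35326, 1.39026, 2.68706.
Z = Σ e^(−Eᵢ/kT) = e^(−0) + e^(−1.35326) + e^(−1.39026) + e^(−2.68706) = 1.00000 + 0.258397 + 0.249011 + 0.0680808 = 1.57549.
⟨E⟩ = Σ EᵢPᵢ = 0.0286470 eV.
S/k_B = ln Z + ⟨E⟩/kT = ln(1.57549) + 0.0286470/0.0513573 = 0.454566 + 0.557798 = 1.012.

1.012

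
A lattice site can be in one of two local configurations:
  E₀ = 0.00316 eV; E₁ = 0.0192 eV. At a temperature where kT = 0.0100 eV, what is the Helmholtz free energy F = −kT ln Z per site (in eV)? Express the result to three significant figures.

0.00133 eV

Eᵢ/kT = 0.31600, 1.9200.
Z = Σ e^(−Eᵢ/kT) = e^(−0.31600) + e^(−1.9200) = 0.72906 + 0.14661 = 0.87567.
F = −kT ln Z = −0.0100 × ln(0.87567) = −0.0100 × -0.13277 = 0.00133 eV.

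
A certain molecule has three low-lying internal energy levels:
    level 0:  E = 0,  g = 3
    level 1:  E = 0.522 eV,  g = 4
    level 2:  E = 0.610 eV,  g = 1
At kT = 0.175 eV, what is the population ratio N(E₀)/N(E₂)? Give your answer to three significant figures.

n₀/n₂ = (g₀/g₂) exp[−(E₀−E₂)/kT] = (3/1) × exp(−(-0.610 eV)/(0.175 eV)) = (3/1) × exp(3.4857) = 97.9.

97.9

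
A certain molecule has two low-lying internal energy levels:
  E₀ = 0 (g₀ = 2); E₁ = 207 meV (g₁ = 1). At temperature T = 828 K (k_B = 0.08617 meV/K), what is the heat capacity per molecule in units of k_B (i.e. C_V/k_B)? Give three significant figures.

0.219

k_BT = 0.08617 × 828 K = 71.349 meV.
Eᵢ/kT = 0, 2.9012.
Z = Σ gᵢe^(−Eᵢ/kT) = 2·e^(−0) + 1·e^(−2.9012) = 2.0000 + 0.054957 = 2.0550.
⟨E⟩ = 5.5358 meV, ⟨E²⟩ = 1145.9 meV².
C_V/k_B = (⟨E²⟩ − ⟨E⟩²)/(kT)² = (1145.9 − 30.645)/5090.7 = 0.219.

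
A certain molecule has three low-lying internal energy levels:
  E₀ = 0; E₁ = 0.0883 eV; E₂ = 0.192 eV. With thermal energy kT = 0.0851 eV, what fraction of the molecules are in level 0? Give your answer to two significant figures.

0.69

Eᵢ/kT = 0, 1.038, 2.256.
Z = Σ e^(−Eᵢ/kT) = e^(−0) + e^(−1.038) + e^(−2.256) = 1.000 + 0.3542 + 0.1048 = 1.459.
P₀ = e^(−E₀/kT) / Z = 1.000/1.459 = 0.69.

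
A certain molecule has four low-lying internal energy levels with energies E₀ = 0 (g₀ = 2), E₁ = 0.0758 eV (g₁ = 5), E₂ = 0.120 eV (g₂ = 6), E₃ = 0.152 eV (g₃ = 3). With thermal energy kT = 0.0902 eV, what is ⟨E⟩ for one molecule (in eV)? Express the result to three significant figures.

0.0696 eV

Eᵢ/kT = 0, 0.84035, 1.3304, 1.6851.
Z = Σ gᵢe^(−Eᵢ/kT) = 2·e^(−0) + 5·e^(−0.84035) + 6·e^(−1.3304) + 3·e^(−1.6851) = 2.0000 + 2.1578 + 1.5862 + 0.55628 = 6.3003.
⟨E⟩ = Σ Eᵢ gᵢe^(−Eᵢ/kT) / Z = (0·2.0000 + 0.0758·2.1578 + 0.120·1.5862 + 0.152·0.55628) / 6.3003 = 0.0696 eV.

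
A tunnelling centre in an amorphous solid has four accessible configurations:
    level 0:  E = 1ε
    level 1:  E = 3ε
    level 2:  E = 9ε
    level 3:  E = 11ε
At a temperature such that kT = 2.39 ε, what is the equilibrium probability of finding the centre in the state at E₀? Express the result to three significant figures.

0.674

Eᵢ/kT = 0.41841, 1.2552, 3.7657, 4.6025.
Z = Σ e^(−Eᵢ/kT) = e^(−0.41841) + e^(−1.2552) + e^(−3.7657) + e^(−4.6025) = 0.65809 + 0.28502 + 0.023151 + 0.010027 = 0.97629.
P₀ = e^(−E₀/kT) / Z = 0.65809/0.97629 = 0.674.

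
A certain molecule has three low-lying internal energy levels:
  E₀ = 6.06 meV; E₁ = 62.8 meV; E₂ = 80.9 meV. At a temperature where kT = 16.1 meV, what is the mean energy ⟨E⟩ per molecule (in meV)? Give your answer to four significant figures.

8.359 meV

Eᵢ/kT = 0.376398, 3.90062, 5.02484.
Z = Σ e^(−Eᵢ/kT) = e^(−0.376398) + e^(−3.90062) + e^(−5.02484) = 0.686329 + 0.0202294 + 0.00657264 = 0.713131.
⟨E⟩ = Σ Eᵢ e^(−Eᵢ/kT) / Z = (6.06·0.686329 + 62.8·0.0202294 + 80.9·0.00657264) / 0.713131 = 8.359 meV.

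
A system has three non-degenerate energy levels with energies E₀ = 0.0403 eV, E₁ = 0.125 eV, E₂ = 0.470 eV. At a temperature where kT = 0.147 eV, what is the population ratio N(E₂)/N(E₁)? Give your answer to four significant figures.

n₂/n₁ = exp[−(E₂−E₁)/kT] = exp(−(0.345 eV)/(0.147 eV)) = exp(-2.34694) = 0.09566.

0.09566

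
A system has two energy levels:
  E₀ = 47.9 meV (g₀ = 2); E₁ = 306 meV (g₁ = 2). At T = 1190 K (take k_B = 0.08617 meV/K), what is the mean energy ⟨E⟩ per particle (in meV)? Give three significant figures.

k_BT = 0.08617 × 1190 K = 102.54 meV.
Eᵢ/kT = 0.46713, 2.9842.
Z = Σ gᵢe^(−Eᵢ/kT) = 2·e^(−0.46713) + 2·e^(−2.9842) = 1.2536 + 0.10116 = 1.3548.
⟨E⟩ = Σ Eᵢ gᵢe^(−Eᵢ/kT) / Z = (47.9·1.2536 + 306·0.10116) / 1.3548 = 67.2 meV.

67.2 meV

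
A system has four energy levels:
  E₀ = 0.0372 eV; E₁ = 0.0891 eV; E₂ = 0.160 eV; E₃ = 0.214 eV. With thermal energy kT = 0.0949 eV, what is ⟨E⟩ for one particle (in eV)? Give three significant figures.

Eᵢ/kT = 0.39199, 0.93888, 1.6860, 2.2550.
Z = Σ e^(−Eᵢ/kT) = e^(−0.39199) + e^(−0.93888) + e^(−1.6860) + e^(−2.2550) = 0.67571 + 0.39107 + 0.18526 + 0.10487 = 1.3569.
⟨E⟩ = Σ Eᵢ e^(−Eᵢ/kT) / Z = (0.0372·0.67571 + 0.0891·0.39107 + 0.160·0.18526 + 0.214·0.10487) / 1.3569 = 0.0826 eV.

0.0826 eV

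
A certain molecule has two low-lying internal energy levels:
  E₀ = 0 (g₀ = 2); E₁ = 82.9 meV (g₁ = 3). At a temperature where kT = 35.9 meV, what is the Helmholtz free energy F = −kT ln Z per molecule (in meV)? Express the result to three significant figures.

-29.9 meV

Eᵢ/kT = 0, 2.3092.
Z = Σ gᵢe^(−Eᵢ/kT) = 2·e^(−0) + 3·e^(−2.3092) = 2.0000 + 0.29802 = 2.2980.
F = −kT ln Z = −35.9 × ln(2.2980) = −35.9 × 0.83204 = -29.9 meV.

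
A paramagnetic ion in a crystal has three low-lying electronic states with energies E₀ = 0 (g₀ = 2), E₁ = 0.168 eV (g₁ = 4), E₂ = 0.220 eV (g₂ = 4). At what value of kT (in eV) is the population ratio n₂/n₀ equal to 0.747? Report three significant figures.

n₂/n₀ = (g₂/g₀) exp[−(E₂−E₀)/kT] = 0.747.
⇒ (E₂−E₀)/kT = ln((4/2)/0.747) = ln(2.6774) = 0.98485.
kT = 0.220 eV / 0.98485 = 0.223 eV.

0.223 eV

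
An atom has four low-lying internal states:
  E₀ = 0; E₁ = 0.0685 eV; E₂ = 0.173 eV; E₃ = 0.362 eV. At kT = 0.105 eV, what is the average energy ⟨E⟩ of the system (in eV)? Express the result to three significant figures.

0.0461 eV

Eᵢ/kT = 0, 0.65238, 1.6476, 3.4476.
Z = Σ e^(−Eᵢ/kT) = e^(−0) + e^(−0.65238) + e^(−1.6476) + e^(−3.4476) = 1.0000 + 0.52080 + 0.19251 + 0.031822 = 1.7451.
⟨E⟩ = Σ Eᵢ e^(−Eᵢ/kT) / Z = (0·1.0000 + 0.0685·0.52080 + 0.173·0.19251 + 0.362·0.031822) / 1.7451 = 0.0461 eV.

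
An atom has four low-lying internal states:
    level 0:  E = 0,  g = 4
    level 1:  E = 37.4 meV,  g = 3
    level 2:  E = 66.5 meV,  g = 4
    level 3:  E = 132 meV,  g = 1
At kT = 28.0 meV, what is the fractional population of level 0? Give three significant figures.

Eᵢ/kT = 0, 1.3357, 2.3750, 4.7143.
Z = Σ gᵢe^(−Eᵢ/kT) = 4·e^(−0) + 3·e^(−1.3357) + 4·e^(−2.3750) + 1·e^(−4.7143) = 4.0000 + 0.78892 + 0.37206 + 0.0089661 = 5.1699.
P₀ = g₀ e^(−E₀/kT) / Z = 4.0000/5.1699 = 0.774.

0.774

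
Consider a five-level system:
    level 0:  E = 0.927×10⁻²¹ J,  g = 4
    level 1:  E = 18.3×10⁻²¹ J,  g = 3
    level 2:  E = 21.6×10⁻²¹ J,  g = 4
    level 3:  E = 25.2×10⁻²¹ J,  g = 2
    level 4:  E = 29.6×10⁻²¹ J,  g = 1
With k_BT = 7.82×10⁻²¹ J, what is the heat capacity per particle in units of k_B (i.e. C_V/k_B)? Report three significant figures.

0.863

Eᵢ/kT = 0.11854, 2.3402, 2.7621, 3.2225, 3.7852.
Z = Σ gᵢe^(−Eᵢ/kT) = 4·e^(−0.11854) + 3·e^(−2.3402) + 4·e^(−2.7621) + 2·e^(−3.2225) + 1·e^(−3.7852) = 3.5529 + 0.28893 + 0.25264 + 0.079711 + 0.022704 = 4.1969.
⟨E⟩ = 3.9836, ⟨E²⟩ = 68.669.
C_V/k_B = (⟨E²⟩ − ⟨E⟩²)/(kT)² = (68.669 − 15.869)/61.152 = 0.863.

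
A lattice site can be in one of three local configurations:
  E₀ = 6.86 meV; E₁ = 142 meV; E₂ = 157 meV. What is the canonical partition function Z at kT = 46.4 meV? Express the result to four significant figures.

Z = 0.9434

Eᵢ/kT = 0.147845, 3.06034, 3.38362.
Z = Σ e^(−Eᵢ/kT) = e^(−0.147845) + e^(−3.06034) + e^(−3.38362) = 0.862565 + 0.0468718 + 0.0339244 = 0.943361.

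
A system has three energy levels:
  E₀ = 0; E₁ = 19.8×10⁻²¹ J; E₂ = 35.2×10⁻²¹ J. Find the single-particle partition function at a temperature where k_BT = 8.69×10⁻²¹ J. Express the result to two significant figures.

Z = 1.1

Eᵢ/kT = 0, 2.278, 4.051.
Z = Σ e^(−Eᵢ/kT) = e^(−0) + e^(−2.278) + e^(−4.051) = 1.000 + 0.1025 + 0.01740 = 1.120.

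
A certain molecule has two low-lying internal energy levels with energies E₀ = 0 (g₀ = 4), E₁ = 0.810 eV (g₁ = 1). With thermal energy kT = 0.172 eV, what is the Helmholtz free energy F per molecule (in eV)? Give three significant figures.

Eᵢ/kT = 0, 4.7093.
Z = Σ gᵢe^(−Eᵢ/kT) = 4·e^(−0) + 1·e^(−4.7093) = 4.0000 + 0.0090111 = 4.0090.
F = −kT ln Z = −0.172 × ln(4.0090) = −0.172 × 1.3885 = -0.239 eV.

-0.239 eV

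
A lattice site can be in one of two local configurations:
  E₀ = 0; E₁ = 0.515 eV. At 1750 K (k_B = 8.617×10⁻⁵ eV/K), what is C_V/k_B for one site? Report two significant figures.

0.36

k_BT = 8.617×10⁻⁵ × 1750 K = 0.1508 eV.
Eᵢ/kT = 0, 3.415.
Z = Σ e^(−Eᵢ/kT) = e^(−0) + e^(−3.415) = 1.000 + 0.03288 = 1.033.
⟨E⟩ = 0.01639 eV, ⟨E²⟩ = 0.008442 eV².
C_V/k_B = (⟨E²⟩ − ⟨E⟩²)/(kT)² = (0.008442 − 0.0002686)/0.02274 = 0.36.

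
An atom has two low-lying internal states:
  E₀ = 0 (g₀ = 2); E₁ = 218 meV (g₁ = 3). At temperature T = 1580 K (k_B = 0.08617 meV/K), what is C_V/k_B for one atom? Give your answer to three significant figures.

0.457

k_BT = 0.08617 × 1580 K = 136.15 meV.
Eᵢ/kT = 0, 1.6012.
Z = Σ gᵢe^(−Eᵢ/kT) = 2·e^(−0) + 3·e^(−1.6012) = 2.0000 + 0.60496 = 2.6050.
⟨E⟩ = 50.626 meV, ⟨E²⟩ = 11037 meV².
C_V/k_B = (⟨E²⟩ − ⟨E⟩²)/(kT)² = (11037 − 2563.0)/18537 = 0.457.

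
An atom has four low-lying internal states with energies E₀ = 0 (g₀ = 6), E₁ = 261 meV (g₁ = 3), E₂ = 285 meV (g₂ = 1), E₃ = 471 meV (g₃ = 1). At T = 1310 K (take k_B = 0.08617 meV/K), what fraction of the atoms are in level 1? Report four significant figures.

k_BT = 0.08617 × 1310 K = 112.883 meV.
Eᵢ/kT = 0, 2.31213, 2.52474, 4.17246.
Z = Σ gᵢe^(−Eᵢ/kT) = 6·e^(−0) + 3·e^(−2.31213) + 1·e^(−2.52474) + 1·e^(−4.17246) = 6.00000 + 0.297150 + 0.0800791 + 0.0154143 = 6.39264.
P₁ = g₁ e^(−E₁/kT) / Z = 0.297150/6.39264 = 0.04648.

0.04648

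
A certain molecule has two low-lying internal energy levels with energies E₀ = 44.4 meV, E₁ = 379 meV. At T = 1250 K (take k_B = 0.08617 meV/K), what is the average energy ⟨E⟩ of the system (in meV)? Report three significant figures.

58.7 meV

k_BT = 0.08617 × 1250 K = 107.71 meV.
Eᵢ/kT = 0.41222, 3.5187.
Z = Σ e^(−Eᵢ/kT) = e^(−0.41222) + e^(−3.5187) = 0.66218 + 0.029638 = 0.69182.
⟨E⟩ = Σ Eᵢ e^(−Eᵢ/kT) / Z = (44.4·0.66218 + 379·0.029638) / 0.69182 = 58.7 meV.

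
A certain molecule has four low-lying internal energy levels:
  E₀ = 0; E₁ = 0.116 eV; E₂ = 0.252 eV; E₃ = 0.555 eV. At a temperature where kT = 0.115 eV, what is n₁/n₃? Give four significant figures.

n₁/n₃ = exp[−(E₁−E₃)/kT] = exp(−(-0.439 eV)/(0.115 eV)) = exp(3.81739) = 45.49.

45.49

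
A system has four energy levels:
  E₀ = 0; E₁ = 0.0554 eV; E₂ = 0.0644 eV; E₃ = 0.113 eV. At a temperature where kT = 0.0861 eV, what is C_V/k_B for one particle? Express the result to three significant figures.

Eᵢ/kT = 0, 0.64344, 0.74797, 1.3124.
Z = Σ e^(−Eᵢ/kT) = e^(−0) + e^(−0.64344) + e^(−0.74797) + e^(−1.3124) = 1.0000 + 0.52548 + 0.47333 + 0.26917 = 2.2680.
⟨E⟩ = 0.039687 eV, ⟨E²⟩ = 0.0030921 eV².
C_V/k_B = (⟨E²⟩ − ⟨E⟩²)/(kT)² = (0.0030921 − 0.0015751)/0.0074132 = 0.205.

0.205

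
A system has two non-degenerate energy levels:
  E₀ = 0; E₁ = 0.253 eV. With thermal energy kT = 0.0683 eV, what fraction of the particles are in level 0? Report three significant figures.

Eᵢ/kT = 0, 3.7042.
Z = Σ e^(−Eᵢ/kT) = e^(−0) + e^(−3.7042) = 1.0000 + 0.024620 = 1.0246.
P₀ = e^(−E₀/kT) / Z = 1.0000/1.0246 = 0.976.

0.976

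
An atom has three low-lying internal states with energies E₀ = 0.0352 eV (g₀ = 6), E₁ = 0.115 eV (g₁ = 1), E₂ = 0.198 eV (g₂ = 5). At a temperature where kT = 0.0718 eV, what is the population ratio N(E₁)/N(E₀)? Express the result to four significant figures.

0.05485

n₁/n₀ = (g₁/g₀) exp[−(E₁−E₀)/kT] = (1/6) × exp(−(0.0798 eV)/(0.0718 eV)) = (1/6) × exp(-1.11142) = 0.05485.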